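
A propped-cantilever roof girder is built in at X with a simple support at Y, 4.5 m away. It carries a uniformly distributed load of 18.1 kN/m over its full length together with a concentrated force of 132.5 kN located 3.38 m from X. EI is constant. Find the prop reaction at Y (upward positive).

R_Y = 114.6 kN

Choose R_Y as the redundant. The primary structure is the cantilever fixed at X.
Deflection at Y on the released cantilever, summing each load's contribution:
  UDL 18.1: wL⁴/(8EI) = 927.8/EI
  point load 132.5 at a = 3.38: Pa²(3L − a)/(6EI) = 2553/EI
  δ_0 = 3481/EI
Flexibility coefficient — unit upward force at Y: δ_{YY} = L³/(3EI) = 30.38/EI.
Compatibility at Y: δ_0 − R_Y·δ_{YY} = 0, so R_Y = 3481/30.38 = 114.6 kN.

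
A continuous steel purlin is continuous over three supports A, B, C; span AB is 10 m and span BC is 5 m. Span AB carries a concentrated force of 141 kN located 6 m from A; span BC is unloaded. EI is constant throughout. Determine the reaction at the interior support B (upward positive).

R_B = 138.7 kN

Insert a hinge at B; M_B is the redundant, and each span becomes simply supported.
Rotations at B on the released spans (each span's end-slope, ×1/EI):
  span AB: point load 141 at a = 6: Pab(L + a)/(6LEI) = 902.4/EI
  relative rotation θ_0 = (902.4 + 0)/EI = 902.4/EI
A unit hogging moment at B produces rotation L₁/(3EI) + L₂/(3EI) = 5/EI.
Slope continuity at B: θ_0 = M_B·5/EI, so M_B = 902.4/5 = 180.5 kN·m (hogging).
Span AB, ΣM about A with M_B applied at B: R_B^{AB}·10 = 846 + 180.5, so R_B^{AB} = 102.6 kN and R_A = 141 − 102.6 = 38.35 kN.
Span BC, ΣM about C: R_B^{BC}·5 = 0 + 180.5, so R_B^{BC} = 36.1 kN and R_C = 0 − 36.1 = -36.1 kN.
R_B = 102.6 + 36.1 = 138.7 kN.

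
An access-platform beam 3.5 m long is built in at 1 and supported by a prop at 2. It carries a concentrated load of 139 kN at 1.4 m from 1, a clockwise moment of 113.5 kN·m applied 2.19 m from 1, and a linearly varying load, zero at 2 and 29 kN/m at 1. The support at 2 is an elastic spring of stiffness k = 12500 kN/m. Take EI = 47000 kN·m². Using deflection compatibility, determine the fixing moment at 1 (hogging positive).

Release the roller at 2. Primary structure: cantilever fixed at 1.
Deflection at 2 on the released cantilever, summing each load's contribution:
  point load 139 at a = 1.4: Pa²(3L − a)/(6EI) = 413.2/EI
  clockwise couple 113.5 at a = 2.19: M₀a(2L − a)/(2EI) = 597.8/EI
  triangular load, peak 29 at the fixed end: w₀L⁴/(30EI) = 145.1/EI
  δ_0 = 1156/EI
Flexibility coefficient — unit upward force at 2: δ_{22} = L³/(3EI) = 14.29/EI.
With EI = 47000 kN·m²: δ_0 = 0.024597 m and δ_{22} = 0.000304 m/kN.
Compatibility — the spring shortens by R_2/k under the reaction it provides: δ_0 − R_2·δ_{22} = R_2/k. With 1/k = 0.00008 m/kN, R_2 = δ_0 / (δ_{22} + 1/k) = 0.024597 / (0.000304 + 0.00008) = 64.04 kN.
Moment equilibrium about 1: M_1 = Σ(load moments about 1) − R_2·L = 367.3 − 64.04×3.5 = 143.2 kN·m.

M_1 = 143.2 kN·m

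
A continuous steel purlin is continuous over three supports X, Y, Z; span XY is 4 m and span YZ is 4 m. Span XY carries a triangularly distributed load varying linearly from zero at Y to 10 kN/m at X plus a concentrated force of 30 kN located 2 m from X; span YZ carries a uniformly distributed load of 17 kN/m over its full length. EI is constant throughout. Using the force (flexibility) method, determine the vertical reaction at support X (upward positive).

R_X = 20.1 kN

Release continuity at Y by inserting a hinge; the redundant is the internal moment M_Y. The primary structure is two simply-supported spans XY and YZ.
End slopes at the hinge Y, treating each span as simply supported:
  span XY: triangular load, peak 10: 7w₀L³/(360EI) = 12.44/EI
  span XY: point load 30 at a = 2: Pab(L + a)/(6LEI) = 30/EI
  span YZ: UDL 17: wL³/(24EI) = 45.33/EI
  relative rotation θ_0 = (42.44 + 45.33)/EI = 87.78/EI
A unit hogging moment at Y produces rotation L₁/(3EI) + L₂/(3EI) = 2.667/EI.
Slope continuity at Y: θ_0 = M_Y·2.667/EI, so M_Y = 87.78/2.667 = 32.92 kN·m (hogging).
Span XY, ΣM about X with M_Y applied at Y: R_Y^{XY}·4 = 86.67 + 32.92, so R_Y^{XY} = 29.9 kN and R_X = 50 − 29.9 = 20.1 kN.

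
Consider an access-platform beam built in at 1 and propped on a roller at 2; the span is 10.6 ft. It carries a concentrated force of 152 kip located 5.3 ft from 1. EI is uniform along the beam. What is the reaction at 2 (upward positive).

Take the reaction at 2 as the redundant and release it; the primary structure is a cantilever fixed at 1.
Downward deflection at the released point 2 due to the loads:
  point load 152 at a = 5.3: Pa²(3L − a)/(6EI) = 18858/EI
Flexibility coefficient — unit upward force at 2: δ_{22} = L³/(3EI) = 397/EI.
Compatibility at 2: δ_0 − R_2·δ_{22} = 0, so R_2 = 18858/397 = 47.5 kip.

R_2 = 47.5 kip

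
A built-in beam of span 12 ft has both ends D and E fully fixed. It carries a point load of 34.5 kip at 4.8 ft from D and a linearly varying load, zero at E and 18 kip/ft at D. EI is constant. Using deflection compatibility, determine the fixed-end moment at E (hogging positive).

M_E = 126.1 kip·ft

Release both end moments; the primary structure is a simply-supported span DE with redundants M_D and M_E.
Simple-span end rotations at D and E under the given loads:
  at D: point load 34.5 at a = 4.8: Pab(L + b)/(6LEI) = 318/EI
  at E: point load 34.5 at a = 4.8: Pab(L + a)/(6LEI) = 278.2/EI
  at D: triangular load, peak 18: w₀L³/(45EI) = 691.2/EI
  at E: triangular load, peak 18: 7w₀L³/(360EI) = 604.8/EI
  θ_D0 = 1009/EI,  θ_E0 = 883/EI
Flexibility coefficients: a unit moment at one end gives L/(3EI) there and L/(6EI) at the far end, so f₁₁ = f₂₂ = 4/EI and f₁₂ = f₂₁ = 2/EI.
Compatibility — zero rotation at each built-in end:
  4 M_D + 2 M_E = 1009
  2 M_D + 4 M_E = 883
Solving the pair gives M_D = 189.2 kip·ft and M_E = 126.1 kip·ft (hogging).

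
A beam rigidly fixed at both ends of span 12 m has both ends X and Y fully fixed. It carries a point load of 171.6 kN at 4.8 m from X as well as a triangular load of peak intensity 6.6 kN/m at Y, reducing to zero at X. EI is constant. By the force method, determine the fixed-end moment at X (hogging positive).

Release both end moments; the primary structure is a simply-supported span XY with redundants M_X and M_Y.
Simple-span end rotations at X and Y under the given loads:
  at X: point load 171.6 at a = 4.8: Pab(L + b)/(6LEI) = 1581/EI
  at Y: point load 171.6 at a = 4.8: Pab(L + a)/(6LEI) = 1384/EI
  at X: triangular load, peak 6.6: 7w₀L³/(360EI) = 221.8/EI
  at Y: triangular load, peak 6.6: w₀L³/(45EI) = 253.4/EI
  θ_X0 = 1803/EI,  θ_Y0 = 1637/EI
Flexibility coefficients: a unit moment at one end gives L/(3EI) there and L/(6EI) at the far end, so f₁₁ = f₂₂ = 4/EI and f₁₂ = f₂₁ = 2/EI.
Compatibility — zero rotation at each built-in end:
  4 M_X + 2 M_Y = 1803
  2 M_X + 4 M_Y = 1637
Solving the pair gives M_X = 328.2 kN·m and M_Y = 245.2 kN·m (hogging).

M_X = 328.2 kN·m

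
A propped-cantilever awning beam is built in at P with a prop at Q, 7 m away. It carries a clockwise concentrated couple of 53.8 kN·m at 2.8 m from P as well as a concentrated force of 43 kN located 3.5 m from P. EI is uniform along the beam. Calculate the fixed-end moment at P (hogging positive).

M_P = 58.59 kN·m

Choose R_Q as the redundant. The primary structure is the cantilever fixed at P.
Downward deflection at the released point Q due to the loads:
  clockwise couple 53.8 at a = 2.8: M₀a(2L − a)/(2EI) = 843.6/EI
  point load 43 at a = 3.5: Pa²(3L − a)/(6EI) = 1536/EI
  δ_0 = 2380/EI
Tip deflection under a unit load at Q: L³/(3EI) = 114.3/EI.
The prop prevents deflection at Q: R_Q = δ_0/δ_{QQ} = 2380/114.3 = 20.82 kN.
Moment equilibrium about P: M_P = Σ(load moments about P) − R_Q·L = 204.3 − 20.82×7 = 58.59 kN·m.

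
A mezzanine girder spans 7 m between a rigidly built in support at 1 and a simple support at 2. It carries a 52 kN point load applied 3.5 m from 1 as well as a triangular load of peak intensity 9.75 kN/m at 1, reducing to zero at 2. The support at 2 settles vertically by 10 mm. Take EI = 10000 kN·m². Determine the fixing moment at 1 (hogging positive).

Release the roller at 2. Primary structure: cantilever fixed at 1.
Free-end deflection of the primary structure under the applied loading (downward +):
  point load 52 at a = 3.5: Pa²(3L − a)/(6EI) = 1858/EI
  triangular load, peak 9.75 at the fixed end: w₀L⁴/(30EI) = 780.3/EI
  δ_0 = 2638/EI
Tip deflection under a unit load at 2: L³/(3EI) = 114.3/EI.
With EI = 10000 kN·m²: δ_0 = 0.26382 m and δ_{22} = 0.011433 m/kN.
Compatibility — the beam at 2 must follow the support down by 0.01 m: δ_0 − R_2·δ_{22} = 0.01, so R_2 = (0.26382 − 0.01)/0.011433 = 22.2 kN.
Moment equilibrium about 1: M_1 = Σ(load moments about 1) − R_2·L = 261.6 − 22.2×7 = 106.2 kN·m.

M_1 = 106.2 kN·m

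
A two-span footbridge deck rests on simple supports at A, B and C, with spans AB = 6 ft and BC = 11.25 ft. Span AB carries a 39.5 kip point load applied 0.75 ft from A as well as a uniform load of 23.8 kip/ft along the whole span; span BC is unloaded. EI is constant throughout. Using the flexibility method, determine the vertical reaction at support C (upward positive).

R_C = -3.762 kip

Take M_B as the redundant. Released structure: two simple spans AB and BC with a hinge at B.
Rotations at B on the released spans (each span's end-slope, ×1/EI):
  span AB: point load 39.5 at a = 0.75: Pab(L + a)/(6LEI) = 29.16/EI
  span AB: UDL 23.8: wL³/(24EI) = 214.2/EI
  relative rotation θ_0 = (243.4 + 0)/EI = 243.4/EI
A unit hogging moment at B produces rotation L₁/(3EI) + L₂/(3EI) = 5.75/EI.
Slope continuity at B: θ_0 = M_B·5.75/EI, so M_B = 243.4/5.75 = 42.32 kip·ft (hogging).
Span BC, ΣM about C: R_B^{BC}·11.25 = 0 + 42.32, so R_B^{BC} = 3.762 kip and R_C = 0 − 3.762 = -3.762 kip.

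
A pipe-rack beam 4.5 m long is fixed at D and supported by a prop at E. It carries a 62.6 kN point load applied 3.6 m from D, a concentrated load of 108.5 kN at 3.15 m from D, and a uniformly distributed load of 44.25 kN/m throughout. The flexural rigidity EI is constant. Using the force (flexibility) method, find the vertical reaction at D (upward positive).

R_D = 190.3 kN

Choose R_E as the redundant. The primary structure is the cantilever fixed at D.
Downward deflection at the released point E due to the loads:
  point load 62.6 at a = 3.6: Pa²(3L − a)/(6EI) = 1339/EI
  point load 108.5 at a = 3.15: Pa²(3L − a)/(6EI) = 1857/EI
  UDL 44.25: wL⁴/(8EI) = 2268/EI
  δ_0 = 5464/EI
Flexibility coefficient — unit upward force at E: δ_{EE} = L³/(3EI) = 30.38/EI.
Compatibility at E: δ_0 − R_E·δ_{EE} = 0, so R_E = 5464/30.38 = 179.9 kN.
Vertical equilibrium: R_D = ΣP − R_E = 370.2 − 179.9 = 190.3 kN.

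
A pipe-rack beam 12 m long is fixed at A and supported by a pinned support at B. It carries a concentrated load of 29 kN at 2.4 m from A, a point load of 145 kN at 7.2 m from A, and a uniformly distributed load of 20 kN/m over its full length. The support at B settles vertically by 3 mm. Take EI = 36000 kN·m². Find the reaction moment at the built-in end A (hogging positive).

M_A = 704.7 kN·m

Take the reaction at B as the redundant and release it; the primary structure is a cantilever fixed at A.
Downward deflection at the released point B due to the loads:
  point load 29 at a = 2.4: Pa²(3L − a)/(6EI) = 935.4/EI
  point load 145 at a = 7.2: Pa²(3L − a)/(6EI) = 36081/EI
  UDL 20: wL⁴/(8EI) = 51840/EI
  δ_0 = 88856/EI
Tip deflection under a unit load at B: L³/(3EI) = 576/EI.
With EI = 36000 kN·m²: δ_0 = 2.4682 m and δ_{BB} = 0.016 m/kN.
Compatibility — the beam at B must follow the support down by 0.003 m: δ_0 − R_B·δ_{BB} = 0.003, so R_B = (2.4682 − 0.003)/0.016 = 154.1 kN.
Moment equilibrium about A: M_A = Σ(load moments about A) − R_B·L = 2554 − 154.1×12 = 704.7 kN·m.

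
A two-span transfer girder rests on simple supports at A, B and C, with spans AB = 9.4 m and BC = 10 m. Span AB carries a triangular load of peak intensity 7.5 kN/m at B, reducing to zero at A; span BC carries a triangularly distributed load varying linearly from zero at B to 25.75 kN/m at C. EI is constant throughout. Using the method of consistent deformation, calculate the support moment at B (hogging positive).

Insert a hinge at B; M_B is the redundant, and each span becomes simply supported.
End slopes at the hinge B, treating each span as simply supported:
  span AB: triangular load, peak 7.5: w₀L³/(45EI) = 138.4/EI
  span BC: triangular load, peak 25.75: 7w₀L³/(360EI) = 500.7/EI
  relative rotation θ_0 = (138.4 + 500.7)/EI = 639.1/EI
A unit hogging moment at B produces rotation L₁/(3EI) + L₂/(3EI) = 6.467/EI.
Compatibility: M_B·(L₁+L₂)/(3EI) = θ_0, giving M_B = 98.83 kN·m (hogging).

M_B = 98.83 kN·m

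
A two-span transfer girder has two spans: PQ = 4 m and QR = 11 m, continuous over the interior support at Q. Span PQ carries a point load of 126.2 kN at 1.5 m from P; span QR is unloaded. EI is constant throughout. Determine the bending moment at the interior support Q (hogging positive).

Insert a hinge at Q; M_Q is the redundant, and each span becomes simply supported.
Rotations at Q on the released spans (each span's end-slope, ×1/EI):
  span PQ: point load 126.2 at a = 1.5: Pab(L + a)/(6LEI) = 108.5/EI
  relative rotation θ_0 = (108.5 + 0)/EI = 108.5/EI
A unit hogging moment at Q produces rotation L₁/(3EI) + L₂/(3EI) = 5/EI.
Slope continuity at Q: θ_0 = M_Q·5/EI, so M_Q = 108.5/5 = 21.69 kN·m (hogging).

M_Q = 21.69 kN·m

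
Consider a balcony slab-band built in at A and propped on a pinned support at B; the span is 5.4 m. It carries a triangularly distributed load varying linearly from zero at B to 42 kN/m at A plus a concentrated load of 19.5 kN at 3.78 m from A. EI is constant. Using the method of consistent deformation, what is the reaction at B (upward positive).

Take the reaction at B as the redundant and release it; the primary structure is a cantilever fixed at A.
Free-end deflection of the primary structure under the applied loading (downward +):
  triangular load, peak 42 at the fixed end: w₀L⁴/(30EI) = 1190/EI
  point load 19.5 at a = 3.78: Pa²(3L − a)/(6EI) = 576.8/EI
  δ_0 = 1767/EI
Flexibility coefficient — unit upward force at B: δ_{BB} = L³/(3EI) = 52.49/EI.
Compatibility at B: δ_0 − R_B·δ_{BB} = 0, so R_B = 1767/52.49 = 33.67 kN.

R_B = 33.67 kN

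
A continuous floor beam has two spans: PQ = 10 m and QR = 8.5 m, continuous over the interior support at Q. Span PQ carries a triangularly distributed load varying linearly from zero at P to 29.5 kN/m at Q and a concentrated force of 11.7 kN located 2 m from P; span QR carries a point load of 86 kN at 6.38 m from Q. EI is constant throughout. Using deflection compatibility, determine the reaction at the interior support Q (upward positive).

Insert a hinge at Q; M_Q is the redundant, and each span becomes simply supported.
Discontinuity in slope at Q on the released structure — sum the simple-span end rotations:
  span PQ: triangular load, peak 29.5: w₀L³/(45EI) = 655.6/EI
  span PQ: point load 11.7 at a = 2: Pab(L + a)/(6LEI) = 37.44/EI
  span QR: point load 86 at a = 6.38: Pab(L + b)/(6LEI) = 242.2/EI
  relative rotation θ_0 = (693 + 242.2)/EI = 935.2/EI
A unit hogging moment at Q produces rotation L₁/(3EI) + L₂/(3EI) = 6.167/EI.
Slope continuity at Q: θ_0 = M_Q·6.167/EI, so M_Q = 935.2/6.167 = 151.7 kN·m (hogging).
Span PQ, ΣM about P with M_Q applied at Q: R_Q^{PQ}·10 = 1007 + 151.7, so R_Q^{PQ} = 115.8 kN and R_P = 159.2 − 115.8 = 43.36 kN.
Span QR, ΣM about R: R_Q^{QR}·8.5 = 182.3 + 151.7, so R_Q^{QR} = 39.29 kN and R_R = 86 − 39.29 = 46.71 kN.
R_Q = 115.8 + 39.29 = 155.1 kN.

R_Q = 155.1 kN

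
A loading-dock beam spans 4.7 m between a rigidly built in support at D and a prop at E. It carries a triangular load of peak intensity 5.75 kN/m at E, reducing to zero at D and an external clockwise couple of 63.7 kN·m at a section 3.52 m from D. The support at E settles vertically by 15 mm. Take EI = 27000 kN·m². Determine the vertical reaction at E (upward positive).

R_E = 14.78 kN

Take the reaction at E as the redundant and release it; the primary structure is a cantilever fixed at D.
Primary-structure tip deflection at E by superposition:
  triangular load, peak 5.75 at the free end: 11w₀L⁴/(120EI) = 257.2/EI
  clockwise couple 63.7 at a = 3.52: M₀a(2L − a)/(2EI) = 659.2/EI
  δ_0 = 916.4/EI
Tip deflection under a unit load at E: L³/(3EI) = 34.61/EI.
With EI = 27000 kN·m²: δ_0 = 0.033941 m and δ_{EE} = 0.001282 m/kN.
Compatibility — the beam at E must follow the support down by 0.015 m: δ_0 − R_E·δ_{EE} = 0.015, so R_E = (0.033941 − 0.015)/0.001282 = 14.78 kN.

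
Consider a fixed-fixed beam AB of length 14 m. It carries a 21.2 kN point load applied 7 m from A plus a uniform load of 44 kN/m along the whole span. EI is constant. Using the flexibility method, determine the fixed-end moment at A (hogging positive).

M_A = 755.8 kN·m

Release both end moments; the primary structure is a simply-supported span AB with redundants M_A and M_B.
Simple-span end rotations at A and B under the given loads:
  at A: point load 21.2 at a = 7: Pab(L + b)/(6LEI) = 259.7/EI
  at B: point load 21.2 at a = 7: Pab(L + a)/(6LEI) = 259.7/EI
  at A: UDL 44: wL³/(24EI) = 5031/EI
  at B: UDL 44: wL³/(24EI) = 5031/EI
  θ_A0 = 5290/EI,  θ_B0 = 5290/EI
Flexibility coefficients: a unit moment at one end gives L/(3EI) there and L/(6EI) at the far end, so f₁₁ = f₂₂ = 4.667/EI and f₁₂ = f₂₁ = 2.333/EI.
Compatibility — zero rotation at each built-in end:
  4.667 M_A + 2.333 M_B = 5290
  2.333 M_A + 4.667 M_B = 5290
Solving the pair gives M_A = 755.8 kN·m and M_B = 755.8 kN·m (hogging).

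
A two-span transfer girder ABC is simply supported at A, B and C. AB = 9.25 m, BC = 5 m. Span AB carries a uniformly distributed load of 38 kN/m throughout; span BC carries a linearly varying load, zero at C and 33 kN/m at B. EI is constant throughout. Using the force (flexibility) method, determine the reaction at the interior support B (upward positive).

Insert a hinge at B; M_B is the redundant, and each span becomes simply supported.
Rotations at B on the released spans (each span's end-slope, ×1/EI):
  span AB: UDL 38: wL³/(24EI) = 1253/EI
  span BC: triangular load, peak 33: w₀L³/(45EI) = 91.67/EI
  relative rotation θ_0 = (1253 + 91.67)/EI = 1345/EI
A unit hogging moment at B produces rotation L₁/(3EI) + L₂/(3EI) = 4.75/EI.
Slope continuity at B: θ_0 = M_B·4.75/EI, so M_B = 1345/4.75 = 283.1 kN·m (hogging).
Span AB, ΣM about A with M_B applied at B: R_B^{AB}·9.25 = 1626 + 283.1, so R_B^{AB} = 206.4 kN and R_A = 351.5 − 206.4 = 145.1 kN.
Span BC, ΣM about C: R_B^{BC}·5 = 275 + 283.1, so R_B^{BC} = 111.6 kN and R_C = 82.5 − 111.6 = -29.12 kN.
R_B = 206.4 + 111.6 = 318 kN.

R_B = 318 kN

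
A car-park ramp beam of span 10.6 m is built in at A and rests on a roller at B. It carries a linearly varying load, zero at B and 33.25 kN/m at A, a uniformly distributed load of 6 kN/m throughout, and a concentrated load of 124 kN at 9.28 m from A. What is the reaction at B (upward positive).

R_B = 160.1 kN

Remove the prop at B; the released (primary) structure is a cantilever built in at A.
Downward deflection at the released point B due to the loads:
  triangular load, peak 33.25 at the fixed end: w₀L⁴/(30EI) = 13992/EI
  UDL 6: wL⁴/(8EI) = 9469/EI
  point load 124 at a = 9.28: Pa²(3L − a)/(6EI) = 40081/EI
  δ_0 = 63542/EI
Flexibility coefficient — unit upward force at B: δ_{BB} = L³/(3EI) = 397/EI.
Compatibility at B: δ_0 − R_B·δ_{BB} = 0, so R_B = 63542/397 = 160.1 kN.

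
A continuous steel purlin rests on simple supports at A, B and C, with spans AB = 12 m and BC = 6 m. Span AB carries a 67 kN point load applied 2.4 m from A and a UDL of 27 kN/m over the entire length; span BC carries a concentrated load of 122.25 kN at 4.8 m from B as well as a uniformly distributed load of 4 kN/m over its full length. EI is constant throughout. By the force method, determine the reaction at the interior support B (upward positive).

R_B = 313.1 kN

Insert a hinge at B; M_B is the redundant, and each span becomes simply supported.
Discontinuity in slope at B on the released structure — sum the simple-span end rotations:
  span AB: point load 67 at a = 2.4: Pab(L + a)/(6LEI) = 308.7/EI
  span AB: UDL 27: wL³/(24EI) = 1944/EI
  span BC: point load 122.25 at a = 4.8: Pab(L + b)/(6LEI) = 140.8/EI
  span BC: UDL 4: wL³/(24EI) = 36/EI
  relative rotation θ_0 = (2253 + 176.8)/EI = 2430/EI
A unit hogging moment at B produces rotation L₁/(3EI) + L₂/(3EI) = 6/EI.
Slope continuity at B: θ_0 = M_B·6/EI, so M_B = 2430/6 = 404.9 kN·m (hogging).
Span AB, ΣM about A with M_B applied at B: R_B^{AB}·12 = 2105 + 404.9, so R_B^{AB} = 209.1 kN and R_A = 391 − 209.1 = 181.9 kN.
Span BC, ΣM about C: R_B^{BC}·6 = 218.7 + 404.9, so R_B^{BC} = 103.9 kN and R_C = 146.2 − 103.9 = 42.31 kN.
R_B = 209.1 + 103.9 = 313.1 kN.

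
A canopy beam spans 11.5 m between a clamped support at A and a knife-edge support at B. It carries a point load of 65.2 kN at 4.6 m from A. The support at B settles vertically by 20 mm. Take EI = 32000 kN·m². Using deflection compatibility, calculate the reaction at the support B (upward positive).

R_B = 12.3 kN

Choose R_B as the redundant. The primary structure is the cantilever fixed at A.
Downward deflection at the released point B due to the loads:
  point load 65.2 at a = 4.6: Pa²(3L − a)/(6EI) = 6875/EI
Flexibility coefficient — unit upward force at B: δ_{BB} = L³/(3EI) = 507/EI.
With EI = 32000 kN·m²: δ_0 = 0.21485 m and δ_{BB} = 0.015842 m/kN.
Compatibility — the beam at B must follow the support down by 0.02 m: δ_0 − R_B·δ_{BB} = 0.02, so R_B = (0.21485 − 0.02)/0.015842 = 12.3 kN.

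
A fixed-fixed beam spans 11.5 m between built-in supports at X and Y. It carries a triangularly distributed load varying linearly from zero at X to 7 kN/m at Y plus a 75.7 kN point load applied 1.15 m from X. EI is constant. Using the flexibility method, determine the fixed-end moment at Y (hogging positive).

M_Y = 54.12 kN·m

Release both end moments; the primary structure is a simply-supported span XY with redundants M_X and M_Y.
End rotations of the released simple span under the applied load (×1/EI):
  at X: triangular load, peak 7: 7w₀L³/(360EI) = 207/EI
  at Y: triangular load, peak 7: w₀L³/(45EI) = 236.6/EI
  at X: point load 75.7 at a = 1.15: Pab(L + b)/(6LEI) = 285.3/EI
  at Y: point load 75.7 at a = 1.15: Pab(L + a)/(6LEI) = 165.2/EI
  θ_X0 = 492.3/EI,  θ_Y0 = 401.8/EI
Flexibility coefficients: a unit moment at one end gives L/(3EI) there and L/(6EI) at the far end, so f₁₁ = f₂₂ = 3.833/EI and f₁₂ = f₂₁ = 1.917/EI.
Compatibility — zero rotation at each built-in end:
  3.833 M_X + 1.917 M_Y = 492.3
  1.917 M_X + 3.833 M_Y = 401.8
Solving the pair gives M_X = 101.4 kN·m and M_Y = 54.12 kN·m (hogging).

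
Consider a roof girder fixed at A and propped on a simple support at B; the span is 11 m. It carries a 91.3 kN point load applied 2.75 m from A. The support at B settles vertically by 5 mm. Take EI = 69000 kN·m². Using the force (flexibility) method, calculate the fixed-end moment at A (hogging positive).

M_A = 173.3 kN·m

Take the reaction at B as the redundant and release it; the primary structure is a cantilever fixed at A.
Deflection at B on the released cantilever, summing each load's contribution:
  point load 91.3 at a = 2.75: Pa²(3L − a)/(6EI) = 3481/EI
Tip deflection under a unit load at B: L³/(3EI) = 443.7/EI.
With EI = 69000 kN·m²: δ_0 = 0.05045 m and δ_{BB} = 0.00643 m/kN.
Compatibility — the beam at B must follow the support down by 0.005 m: δ_0 − R_B·δ_{BB} = 0.005, so R_B = (0.05045 − 0.005)/0.00643 = 7.068 kN.
Moment equilibrium about A: M_A = Σ(load moments about A) − R_B·L = 251.1 − 7.068×11 = 173.3 kN·m.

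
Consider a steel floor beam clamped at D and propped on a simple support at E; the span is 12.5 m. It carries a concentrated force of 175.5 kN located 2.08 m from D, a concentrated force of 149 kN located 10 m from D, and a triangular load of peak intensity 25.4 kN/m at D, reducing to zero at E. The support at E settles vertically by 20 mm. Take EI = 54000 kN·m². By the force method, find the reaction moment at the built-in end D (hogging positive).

Remove the prop at E; the released (primary) structure is a cantilever built in at D.
Primary-structure tip deflection at E by superposition:
  point load 175.5 at a = 2.08: Pa²(3L − a)/(6EI) = 4482/EI
  point load 149 at a = 10: Pa²(3L − a)/(6EI) = 68292/EI
  triangular load, peak 25.4 at the fixed end: w₀L⁴/(30EI) = 20671/EI
  δ_0 = 93445/EI
Flexibility coefficient — unit upward force at E: δ_{EE} = L³/(3EI) = 651/EI.
With EI = 54000 kN·m²: δ_0 = 1.7305 m and δ_{EE} = 0.012056 m/kN.
Compatibility — the beam at E must follow the support down by 0.02 m: δ_0 − R_E·δ_{EE} = 0.02, so R_E = (1.7305 − 0.02)/0.012056 = 141.9 kN.
Moment equilibrium about D: M_D = Σ(load moments about D) − R_E·L = 2516 − 141.9×12.5 = 743.1 kN·m.

M_D = 743.1 kN·m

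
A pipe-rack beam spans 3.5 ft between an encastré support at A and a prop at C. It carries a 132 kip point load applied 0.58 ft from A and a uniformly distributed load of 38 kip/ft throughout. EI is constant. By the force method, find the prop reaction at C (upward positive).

Release the roller at C. Primary structure: cantilever fixed at A.
Deflection at C on the released cantilever, summing each load's contribution:
  point load 132 at a = 0.58: Pa²(3L − a)/(6EI) = 73.42/EI
  UDL 38: wL⁴/(8EI) = 712.8/EI
  δ_0 = 786.2/EI
Tip deflection under a unit load at C: L³/(3EI) = 14.29/EI.
Compatibility at C: δ_0 − R_C·δ_{CC} = 0, so R_C = 786.2/14.29 = 55.01 kip.

R_C = 55.01 kip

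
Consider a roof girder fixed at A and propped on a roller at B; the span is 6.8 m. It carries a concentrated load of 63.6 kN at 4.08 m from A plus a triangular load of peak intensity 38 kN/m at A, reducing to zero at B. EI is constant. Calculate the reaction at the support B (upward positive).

R_B = 53.32 kN

Release the roller at B. Primary structure: cantilever fixed at A.
Free-end deflection of the primary structure under the applied loading (downward +):
  point load 63.6 at a = 4.08: Pa²(3L − a)/(6EI) = 2880/EI
  triangular load, peak 38 at the fixed end: w₀L⁴/(30EI) = 2708/EI
  δ_0 = 5588/EI
Flexibility coefficient — unit upward force at B: δ_{BB} = L³/(3EI) = 104.8/EI.
The prop prevents deflection at B: R_B = δ_0/δ_{BB} = 5588/104.8 = 53.32 kN.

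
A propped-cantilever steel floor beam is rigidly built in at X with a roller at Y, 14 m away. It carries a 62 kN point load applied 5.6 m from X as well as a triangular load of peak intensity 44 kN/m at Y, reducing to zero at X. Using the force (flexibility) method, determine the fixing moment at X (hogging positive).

M_X = 669.7 kN·m

Take the reaction at Y as the redundant and release it; the primary structure is a cantilever fixed at X.
Primary-structure tip deflection at Y by superposition:
  point load 62 at a = 5.6: Pa²(3L − a)/(6EI) = 11796/EI
  triangular load, peak 44 at the free end: 11w₀L⁴/(120EI) = 154945/EI
  δ_0 = 166740/EI
Tip deflection under a unit load at Y: L³/(3EI) = 914.7/EI.
Compatibility at Y: δ_0 − R_Y·δ_{YY} = 0, so R_Y = 166740/914.7 = 182.3 kN.
Moment equilibrium about X: M_X = Σ(load moments about X) − R_Y·L = 3222 − 182.3×14 = 669.7 kN·m.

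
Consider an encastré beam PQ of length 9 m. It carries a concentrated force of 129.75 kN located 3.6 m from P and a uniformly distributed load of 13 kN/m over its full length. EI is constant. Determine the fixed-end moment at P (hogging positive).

M_P = 255.9 kN·m

Release both end moments; the primary structure is a simply-supported span PQ with redundants M_P and M_Q.
On the primary (simply-supported) span, the end slopes from the loading are:
  at P: point load 129.75 at a = 3.6: Pab(L + b)/(6LEI) = 672.6/EI
  at Q: point load 129.75 at a = 3.6: Pab(L + a)/(6LEI) = 588.5/EI
  at P: UDL 13: wL³/(24EI) = 394.9/EI
  at Q: UDL 13: wL³/(24EI) = 394.9/EI
  θ_P0 = 1067/EI,  θ_Q0 = 983.4/EI
Flexibility coefficients: a unit moment at one end gives L/(3EI) there and L/(6EI) at the far end, so f₁₁ = f₂₂ = 3/EI and f₁₂ = f₂₁ = 1.5/EI.
Compatibility — zero rotation at each built-in end:
  3 M_P + 1.5 M_Q = 1067
  1.5 M_P + 3 M_Q = 983.4
Solving the pair gives M_P = 255.9 kN·m and M_Q = 199.9 kN·m (hogging).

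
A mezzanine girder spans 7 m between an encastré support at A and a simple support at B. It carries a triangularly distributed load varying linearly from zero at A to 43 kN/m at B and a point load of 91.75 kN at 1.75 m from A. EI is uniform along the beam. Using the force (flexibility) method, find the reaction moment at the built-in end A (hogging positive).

Take the reaction at B as the redundant and release it; the primary structure is a cantilever fixed at A.
Downward deflection at the released point B due to the loads:
  triangular load, peak 43 at the free end: 11w₀L⁴/(120EI) = 9464/EI
  point load 91.75 at a = 1.75: Pa²(3L − a)/(6EI) = 901.5/EI
  δ_0 = 10365/EI
Tip deflection under a unit load at B: L³/(3EI) = 114.3/EI.
The prop prevents deflection at B: R_B = δ_0/δ_{BB} = 10365/114.3 = 90.66 kN.
Moment equilibrium about A: M_A = Σ(load moments about A) − R_B·L = 862.9 − 90.66×7 = 228.3 kN·m.

M_A = 228.3 kN·m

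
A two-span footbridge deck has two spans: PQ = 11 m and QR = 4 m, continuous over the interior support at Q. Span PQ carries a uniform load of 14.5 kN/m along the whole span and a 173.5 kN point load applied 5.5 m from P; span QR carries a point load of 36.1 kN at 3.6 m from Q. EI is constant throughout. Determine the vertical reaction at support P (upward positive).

Insert a hinge at Q; M_Q is the redundant, and each span becomes simply supported.
Rotations at Q on the released spans (each span's end-slope, ×1/EI):
  span PQ: UDL 14.5: wL³/(24EI) = 804.1/EI
  span PQ: point load 173.5 at a = 5.5: Pab(L + a)/(6LEI) = 1312/EI
  span QR: point load 36.1 at a = 3.6: Pab(L + b)/(6LEI) = 9.53/EI
  relative rotation θ_0 = (2116 + 9.53)/EI = 2126/EI
A unit hogging moment at Q produces rotation L₁/(3EI) + L₂/(3EI) = 5/EI.
Compatibility: M_Q·(L₁+L₂)/(3EI) = θ_0, giving M_Q = 425.2 kN·m (hogging).
Span PQ, ΣM about P with M_Q applied at Q: R_Q^{PQ}·11 = 1832 + 425.2, so R_Q^{PQ} = 205.2 kN and R_P = 333 − 205.2 = 127.8 kN.

R_P = 127.8 kN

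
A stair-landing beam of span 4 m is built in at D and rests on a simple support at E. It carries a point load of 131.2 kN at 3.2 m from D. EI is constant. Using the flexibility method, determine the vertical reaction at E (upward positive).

R_E = 92.36 kN

Choose R_E as the redundant. The primary structure is the cantilever fixed at D.
Primary-structure tip deflection at E by superposition:
  point load 131.2 at a = 3.2: Pa²(3L − a)/(6EI) = 1970/EI
Flexibility coefficient — unit upward force at E: δ_{EE} = L³/(3EI) = 21.33/EI.
The prop prevents deflection at E: R_E = δ_0/δ_{EE} = 1970/21.33 = 92.36 kN.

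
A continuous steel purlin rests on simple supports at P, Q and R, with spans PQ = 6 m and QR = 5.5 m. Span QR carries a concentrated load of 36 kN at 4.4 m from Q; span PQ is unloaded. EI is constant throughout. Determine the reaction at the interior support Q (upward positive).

R_Q = 10.37 kN

Release continuity at Q by inserting a hinge; the redundant is the internal moment M_Q. The primary structure is two simply-supported spans PQ and QR.
Rotations at Q on the released spans (each span's end-slope, ×1/EI):
  span QR: point load 36 at a = 4.4: Pab(L + b)/(6LEI) = 34.85/EI
  relative rotation θ_0 = (0 + 34.85)/EI = 34.85/EI
A unit hogging moment at Q produces rotation L₁/(3EI) + L₂/(3EI) = 3.833/EI.
Compatibility: M_Q·(L₁+L₂)/(3EI) = θ_0, giving M_Q = 9.091 kN·m (hogging).
Span PQ, ΣM about P with M_Q applied at Q: R_Q^{PQ}·6 = 0 + 9.091, so R_Q^{PQ} = 1.515 kN and R_P = 0 − 1.515 = -1.515 kN.
Span QR, ΣM about R: R_Q^{QR}·5.5 = 39.6 + 9.091, so R_Q^{QR} = 8.853 kN and R_R = 36 − 8.853 = 27.15 kN.
R_Q = 1.515 + 8.853 = 10.37 kN.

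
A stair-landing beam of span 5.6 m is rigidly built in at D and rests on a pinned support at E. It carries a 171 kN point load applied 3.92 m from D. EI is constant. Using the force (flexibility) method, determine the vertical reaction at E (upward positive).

R_E = 96.36 kN

Release the roller at E. Primary structure: cantilever fixed at D.
Deflection at E on the released cantilever, summing each load's contribution:
  point load 171 at a = 3.92: Pa²(3L − a)/(6EI) = 5641/EI
Tip deflection under a unit load at E: L³/(3EI) = 58.54/EI.
The prop prevents deflection at E: R_E = δ_0/δ_{EE} = 5641/58.54 = 96.36 kN.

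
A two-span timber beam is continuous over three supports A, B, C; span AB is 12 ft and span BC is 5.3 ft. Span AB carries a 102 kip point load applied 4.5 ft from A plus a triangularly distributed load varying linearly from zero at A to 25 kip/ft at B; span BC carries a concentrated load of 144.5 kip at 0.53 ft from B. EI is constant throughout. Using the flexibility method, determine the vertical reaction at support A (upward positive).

R_A = 86.81 kip

Take M_B as the redundant. Released structure: two simple spans AB and BC with a hinge at B.
Rotations at B on the released spans (each span's end-slope, ×1/EI):
  span AB: point load 102 at a = 4.5: Pab(L + a)/(6LEI) = 788.9/EI
  span AB: triangular load, peak 25: w₀L³/(45EI) = 960/EI
  span BC: point load 144.5 at a = 0.53: Pab(L + b)/(6LEI) = 115.7/EI
  relative rotation θ_0 = (1749 + 115.7)/EI = 1865/EI
A unit hogging moment at B produces rotation L₁/(3EI) + L₂/(3EI) = 5.767/EI.
Compatibility: M_B·(L₁+L₂)/(3EI) = θ_0, giving M_B = 323.3 kip·ft (hogging).
Span AB, ΣM about A with M_B applied at B: R_B^{AB}·12 = 1659 + 323.3, so R_B^{AB} = 165.2 kip and R_A = 252 − 165.2 = 86.81 kip.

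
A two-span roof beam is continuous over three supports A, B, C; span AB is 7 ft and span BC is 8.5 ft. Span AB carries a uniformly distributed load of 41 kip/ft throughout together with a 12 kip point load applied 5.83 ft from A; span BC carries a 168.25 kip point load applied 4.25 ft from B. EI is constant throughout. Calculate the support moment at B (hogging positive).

M_B = 265.3 kip·ft

Insert a hinge at B; M_B is the redundant, and each span becomes simply supported.
Discontinuity in slope at B on the released structure — sum the simple-span end rotations:
  span AB: UDL 41: wL³/(24EI) = 586/EI
  span AB: point load 12 at a = 5.83: Pab(L + a)/(6LEI) = 25/EI
  span BC: point load 168.25 at a = 4.25: Pab(L + b)/(6LEI) = 759.8/EI
  relative rotation θ_0 = (611 + 759.8)/EI = 1371/EI
A unit hogging moment at B produces rotation L₁/(3EI) + L₂/(3EI) = 5.167/EI.
Compatibility: M_B·(L₁+L₂)/(3EI) = θ_0, giving M_B = 265.3 kip·ft (hogging).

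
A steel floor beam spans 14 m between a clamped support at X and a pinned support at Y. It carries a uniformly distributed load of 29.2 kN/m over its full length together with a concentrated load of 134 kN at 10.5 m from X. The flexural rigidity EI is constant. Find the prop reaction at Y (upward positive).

R_Y = 238.1 kN

Take the reaction at Y as the redundant and release it; the primary structure is a cantilever fixed at X.
Deflection at Y on the released cantilever, summing each load's contribution:
  UDL 29.2: wL⁴/(8EI) = 140218/EI
  point load 134 at a = 10.5: Pa²(3L − a)/(6EI) = 77561/EI
  δ_0 = 217779/EI
Flexibility coefficient — unit upward force at Y: δ_{YY} = L³/(3EI) = 914.7/EI.
The prop prevents deflection at Y: R_Y = δ_0/δ_{YY} = 217779/914.7 = 238.1 kN.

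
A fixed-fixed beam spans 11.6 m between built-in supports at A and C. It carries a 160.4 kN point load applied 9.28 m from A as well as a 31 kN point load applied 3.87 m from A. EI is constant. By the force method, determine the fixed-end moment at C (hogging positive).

M_C = 264.8 kN·m

Take the two fixed-end moments M_A, M_C as redundants; the released structure is the simple span AC.
End rotations of the released simple span under the applied load (×1/EI):
  at A: point load 160.4 at a = 9.28: Pab(L + b)/(6LEI) = 690.7/EI
  at C: point load 160.4 at a = 9.28: Pab(L + a)/(6LEI) = 1036/EI
  at A: point load 31 at a = 3.87: Pab(L + b)/(6LEI) = 257.6/EI
  at C: point load 31 at a = 3.87: Pab(L + a)/(6LEI) = 206.1/EI
  θ_A0 = 948.2/EI,  θ_C0 = 1242/EI
Flexibility coefficients: a unit moment at one end gives L/(3EI) there and L/(6EI) at the far end, so f₁₁ = f₂₂ = 3.867/EI and f₁₂ = f₂₁ = 1.933/EI.
Compatibility — zero rotation at each built-in end:
  3.867 M_A + 1.933 M_C = 948.2
  1.933 M_A + 3.867 M_C = 1242
Solving the pair gives M_A = 112.8 kN·m and M_C = 264.8 kN·m (hogging).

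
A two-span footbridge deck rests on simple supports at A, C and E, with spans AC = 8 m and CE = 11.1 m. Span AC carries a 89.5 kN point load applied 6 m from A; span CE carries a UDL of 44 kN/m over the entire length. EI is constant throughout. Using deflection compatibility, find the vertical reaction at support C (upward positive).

Take M_C as the redundant. Released structure: two simple spans AC and CE with a hinge at C.
Discontinuity in slope at C on the released structure — sum the simple-span end rotations:
  span AC: point load 89.5 at a = 6: Pab(L + a)/(6LEI) = 313.2/EI
  span CE: UDL 44: wL³/(24EI) = 2507/EI
  relative rotation θ_0 = (313.2 + 2507)/EI = 2821/EI
A unit hogging moment at C produces rotation L₁/(3EI) + L₂/(3EI) = 6.367/EI.
Compatibility: M_C·(L₁+L₂)/(3EI) = θ_0, giving M_C = 443 kN·m (hogging).
Span AC, ΣM about A with M_C applied at C: R_C^{AC}·8 = 537 + 443, so R_C^{AC} = 122.5 kN and R_A = 89.5 − 122.5 = -33 kN.
Span CE, ΣM about E: R_C^{CE}·11.1 = 2711 + 443, so R_C^{CE} = 284.1 kN and R_E = 488.4 − 284.1 = 204.3 kN.
R_C = 122.5 + 284.1 = 406.6 kN.

R_C = 406.6 kN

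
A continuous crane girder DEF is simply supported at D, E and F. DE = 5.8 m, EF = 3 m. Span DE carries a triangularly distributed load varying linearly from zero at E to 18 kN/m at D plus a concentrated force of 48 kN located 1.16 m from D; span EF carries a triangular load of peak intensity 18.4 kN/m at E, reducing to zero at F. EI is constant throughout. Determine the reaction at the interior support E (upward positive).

Release continuity at E by inserting a hinge; the redundant is the internal moment M_E. The primary structure is two simply-supported spans DE and EF.
End slopes at the hinge E, treating each span as simply supported:
  span DE: triangular load, peak 18: 7w₀L³/(360EI) = 68.29/EI
  span DE: point load 48 at a = 1.16: Pab(L + a)/(6LEI) = 51.67/EI
  span EF: triangular load, peak 18.4: w₀L³/(45EI) = 11.04/EI
  relative rotation θ_0 = (120 + 11.04)/EI = 131/EI
A unit hogging moment at E produces rotation L₁/(3EI) + L₂/(3EI) = 2.933/EI.
Compatibility: M_E·(L₁+L₂)/(3EI) = θ_0, giving M_E = 44.66 kN·m (hogging).
Span DE, ΣM about D with M_E applied at E: R_E^{DE}·5.8 = 156.6 + 44.66, so R_E^{DE} = 34.7 kN and R_D = 100.2 − 34.7 = 65.5 kN.
Span EF, ΣM about F: R_E^{EF}·3 = 55.2 + 44.66, so R_E^{EF} = 33.29 kN and R_F = 27.6 − 33.29 = -5.686 kN.
R_E = 34.7 + 33.29 = 67.99 kN.

R_E = 67.99 kN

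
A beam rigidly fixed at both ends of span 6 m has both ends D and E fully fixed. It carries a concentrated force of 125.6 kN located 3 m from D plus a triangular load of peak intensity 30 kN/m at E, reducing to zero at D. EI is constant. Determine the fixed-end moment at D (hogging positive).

M_D = 130.2 kN·m

Release both end moments; the primary structure is a simply-supported span DE with redundants M_D and M_E.
On the primary (simply-supported) span, the end slopes from the loading are:
  at D: point load 125.6 at a = 3: Pab(L + b)/(6LEI) = 282.6/EI
  at E: point load 125.6 at a = 3: Pab(L + a)/(6LEI) = 282.6/EI
  at D: triangular load, peak 30: 7w₀L³/(360EI) = 126/EI
  at E: triangular load, peak 30: w₀L³/(45EI) = 144/EI
  θ_D0 = 408.6/EI,  θ_E0 = 426.6/EI
Flexibility coefficients: a unit moment at one end gives L/(3EI) there and L/(6EI) at the far end, so f₁₁ = f₂₂ = 2/EI and f₁₂ = f₂₁ = 1/EI.
Compatibility — zero rotation at each built-in end:
  2 M_D + 1 M_E = 408.6
  1 M_D + 2 M_E = 426.6
Solving the pair gives M_D = 130.2 kN·m and M_E = 148.2 kN·m (hogging).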